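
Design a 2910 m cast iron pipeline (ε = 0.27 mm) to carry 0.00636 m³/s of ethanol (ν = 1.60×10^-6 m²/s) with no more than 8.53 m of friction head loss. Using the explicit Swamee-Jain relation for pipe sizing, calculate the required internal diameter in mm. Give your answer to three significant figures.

D ≈ 127 mm

Swamee-Jain (Type III): D = 0.66·[ε^1.25·(LQ²/(gh_f))^4.75 + ν·Q^9.4·(L/(gh_f))^5.2]^0.04
LQ²/(gh_f) = 0.001407; L/(gh_f) = 34.78
Term 1 = ε^1.25·(…)^4.75 = 9.84×10^-19; Term 2 = ν·Q^9.4·(…)^5.2 = 3.73×10^-19
D = 0.66·(9.84×10^-19 + 3.73×10^-19)^0.04 = 0.1273 m = 127 mm
Check: V = 0.500 m/s, Re = 3.98×10^4, f = 0.02769, h_f = 8.06 m ≈ 8.53 m ✓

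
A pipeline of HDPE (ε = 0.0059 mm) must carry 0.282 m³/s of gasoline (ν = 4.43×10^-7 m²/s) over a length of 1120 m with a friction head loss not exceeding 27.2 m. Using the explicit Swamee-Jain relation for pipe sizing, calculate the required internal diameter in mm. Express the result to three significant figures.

Swamee-Jain (Type III): D = 0.66·[ε^1.25·(LQ²/(gh_f))^4.75 + ν·Q^9.4·(L/(gh_f))^5.2]^0.04
LQ²/(gh_f) = 0.3338; L/(gh_f) = 4.197
Term 1 = ε^1.25·(…)^4.75 = 1.59×10^-9; Term 2 = ν·Q^9.4·(…)^5.2 = 5.23×10^-9
D = 0.66·(1.59×10^-9 + 5.23×10^-9)^0.04 = 0.3111 m = 311 mm
Check: V = 3.71 m/s, Re = 2.61×10^6, f = 0.01071, h_f = 27.1 m ≈ 27.2 m ✓

D ≈ 311 mm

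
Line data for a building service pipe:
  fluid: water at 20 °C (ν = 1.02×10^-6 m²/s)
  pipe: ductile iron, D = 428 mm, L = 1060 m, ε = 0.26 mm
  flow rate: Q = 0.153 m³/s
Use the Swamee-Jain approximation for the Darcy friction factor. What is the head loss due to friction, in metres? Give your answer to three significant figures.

h_f ≈ 2.64 m

V = 4Q/(πD²) = 4·0.153/(π·0.428²) = 1.063 m/s
Re = VD/ν = 1.063·0.428/1.02×10^-6 = 4.46×10^5 → turbulent
ε/D = 0.26/428 = 6.07×10^-4
Swamee-Jain: f = 0.01851
h_f = f(L/D)V²/(2g) = 0.01851·(1060/0.428)·1.063²/(2·9.81) = 2.643 m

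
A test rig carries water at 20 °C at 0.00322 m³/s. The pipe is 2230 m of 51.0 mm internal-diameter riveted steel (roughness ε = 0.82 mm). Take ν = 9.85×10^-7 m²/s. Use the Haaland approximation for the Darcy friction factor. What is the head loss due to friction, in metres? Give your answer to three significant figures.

h_f ≈ 252 m

V = 4Q/(πD²) = 4·0.00322/(π·0.0510²) = 1.576 m/s
Re = VD/ν = 1.576·0.0510/9.85×10^-7 = 8.16×10^4 → turbulent
ε/D = 0.82/51.0 = 0.0161
Haaland: f = 0.04542
h_f = f(L/D)V²/(2g) = 0.04542·(2230/0.0510)·1.576²/(2·9.81) = 251.5 m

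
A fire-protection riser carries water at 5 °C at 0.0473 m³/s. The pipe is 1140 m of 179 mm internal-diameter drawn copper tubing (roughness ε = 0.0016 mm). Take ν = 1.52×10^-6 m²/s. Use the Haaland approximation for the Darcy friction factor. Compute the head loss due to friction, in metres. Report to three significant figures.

h_f ≈ 17.5 m

V = 4Q/(πD²) = 4·0.0473/(π·0.179²) = 1.880 m/s
Re = VD/ν = 1.880·0.179/1.52×10^-6 = 2.21×10^5 → turbulent
ε/D = 0.0016/179 = 8.94×10^-6
Haaland: f = 0.01525
h_f = f(L/D)V²/(2g) = 0.01525·(1140/0.179)·1.880²/(2·9.81) = 17.49 m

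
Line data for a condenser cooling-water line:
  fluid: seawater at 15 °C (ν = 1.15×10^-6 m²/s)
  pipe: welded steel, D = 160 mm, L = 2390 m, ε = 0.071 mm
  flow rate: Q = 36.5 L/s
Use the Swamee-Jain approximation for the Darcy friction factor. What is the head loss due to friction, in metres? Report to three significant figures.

h_f ≈ 45.8 m

V = 4Q/(πD²) = 4·0.0365/(π·0.160²) = 1.815 m/s
Re = VD/ν = 1.815·0.160/1.15×10^-6 = 2.53×10^5 → turbulent
ε/D = 0.071/160 = 4.44×10^-4
Swamee-Jain: f = 0.01825
h_f = f(L/D)V²/(2g) = 0.01825·(2390/0.160)·1.815²/(2·9.81) = 45.78 m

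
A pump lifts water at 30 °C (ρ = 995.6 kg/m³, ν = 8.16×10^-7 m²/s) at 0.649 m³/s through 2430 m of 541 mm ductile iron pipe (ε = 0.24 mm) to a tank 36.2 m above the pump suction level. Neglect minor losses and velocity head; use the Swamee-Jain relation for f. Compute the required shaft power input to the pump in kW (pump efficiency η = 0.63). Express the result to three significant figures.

V = 4Q/(πD²) = 2.823 m/s; Re = 1.87×10^6; ε/D = 4.44×10^-4; f = 0.01664
h_f = f(L/D)V²/2g = 30.36 m
Total head H = z + h_f = 36.2 + 30.36 = 66.56 m
P_hyd = ρgQH = 995.6·9.81·0.649·66.56 = 421.9 kW
P_shaft = P_hyd/η = 421.9/0.63 = 669.7 kW

P_shaft ≈ 670 kW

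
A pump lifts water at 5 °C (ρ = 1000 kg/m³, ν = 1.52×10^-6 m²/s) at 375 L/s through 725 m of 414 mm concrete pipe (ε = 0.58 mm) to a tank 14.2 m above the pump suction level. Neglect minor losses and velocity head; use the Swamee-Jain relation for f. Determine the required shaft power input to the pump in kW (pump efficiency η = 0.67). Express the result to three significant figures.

P_shaft ≈ 161 kW

V = 4Q/(πD²) = 2.786 m/s; Re = 7.59×10^5; ε/D = 0.00140; f = 0.02176
h_f = f(L/D)V²/2g = 15.07 m
Total head H = z + h_f = 14.2 + 15.07 = 29.27 m
P_hyd = ρgQH = 1000·9.81·0.375·29.27 = 107.7 kW
P_shaft = P_hyd/η = 107.7/0.67 = 160.7 kW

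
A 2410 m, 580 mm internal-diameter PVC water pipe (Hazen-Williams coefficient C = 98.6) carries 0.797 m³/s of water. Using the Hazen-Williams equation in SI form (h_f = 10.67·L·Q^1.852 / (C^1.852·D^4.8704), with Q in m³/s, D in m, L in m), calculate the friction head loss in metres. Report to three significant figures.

h_f ≈ 48.7 m

h_f = 10.67·2410·0.797^1.852 / (98.6^1.852·0.580^4.8704) = 48.67 m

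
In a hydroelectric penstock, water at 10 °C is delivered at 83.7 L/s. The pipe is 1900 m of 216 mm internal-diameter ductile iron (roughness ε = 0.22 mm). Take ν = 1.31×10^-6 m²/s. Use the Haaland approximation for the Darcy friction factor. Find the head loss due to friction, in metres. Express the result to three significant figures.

h_f ≈ 47.8 m

V = 4Q/(πD²) = 4·0.0837/(π·0.216²) = 2.284 m/s
Re = VD/ν = 2.284·0.216/1.31×10^-6 = 3.77×10^5 → turbulent
ε/D = 0.22/216 = 0.00102
Haaland: f = 0.02044
h_f = f(L/D)V²/(2g) = 0.02044·(1900/0.216)·2.284²/(2·9.81) = 47.81 m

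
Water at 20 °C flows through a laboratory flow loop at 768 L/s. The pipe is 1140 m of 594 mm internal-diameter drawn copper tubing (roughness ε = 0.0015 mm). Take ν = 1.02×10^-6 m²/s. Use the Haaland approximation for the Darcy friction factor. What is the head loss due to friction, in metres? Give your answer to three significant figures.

h_f ≈ 8.09 m

V = 4Q/(πD²) = 4·0.768/(π·0.594²) = 2.771 m/s
Re = VD/ν = 2.771·0.594/1.02×10^-6 = 1.61×10^6 → turbulent
ε/D = 0.0015/594 = 2.53×10^-6
Haaland: f = 0.01076
h_f = f(L/D)V²/(2g) = 0.01076·(1140/0.594)·2.771²/(2·9.81) = 8.087 m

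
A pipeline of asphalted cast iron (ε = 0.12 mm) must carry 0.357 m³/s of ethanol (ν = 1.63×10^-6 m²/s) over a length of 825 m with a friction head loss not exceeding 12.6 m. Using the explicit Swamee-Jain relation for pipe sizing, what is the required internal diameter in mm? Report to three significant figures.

D ≈ 412 mm

Swamee-Jain (Type III): D = 0.66·[ε^1.25·(LQ²/(gh_f))^4.75 + ν·Q^9.4·(L/(gh_f))^5.2]^0.04
LQ²/(gh_f) = 0.8506; L/(gh_f) = 6.674
Term 1 = ε^1.25·(…)^4.75 = 5.82×10^-6; Term 2 = ν·Q^9.4·(…)^5.2 = 1.97×10^-6
D = 0.66·(5.82×10^-6 + 1.97×10^-6)^0.04 = 0.4123 m = 412 mm
Check: V = 2.67 m/s, Re = 6.76×10^5, f = 0.01599, h_f = 11.7 m ≈ 12.6 m ✓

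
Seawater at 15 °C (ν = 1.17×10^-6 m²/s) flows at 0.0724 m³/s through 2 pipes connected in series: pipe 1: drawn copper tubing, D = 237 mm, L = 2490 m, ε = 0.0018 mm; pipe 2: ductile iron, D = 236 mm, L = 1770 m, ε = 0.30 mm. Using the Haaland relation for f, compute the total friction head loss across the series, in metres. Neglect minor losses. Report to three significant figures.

H ≈ 42.9 m

Pipe 1: V = 1.641 m/s, Re = 3.32×10^5, ε/D = 7.59×10^-6, f = 0.01414, h_1 = f(L/D)V²/2g = 20.39 m
Pipe 2: V = 1.655 m/s, Re = 3.34×10^5, ε/D = 0.00127, f = 0.02153, h_2 = f(L/D)V²/2g = 22.54 m
Series → Q common, losses add: H = Σh = 42.93 m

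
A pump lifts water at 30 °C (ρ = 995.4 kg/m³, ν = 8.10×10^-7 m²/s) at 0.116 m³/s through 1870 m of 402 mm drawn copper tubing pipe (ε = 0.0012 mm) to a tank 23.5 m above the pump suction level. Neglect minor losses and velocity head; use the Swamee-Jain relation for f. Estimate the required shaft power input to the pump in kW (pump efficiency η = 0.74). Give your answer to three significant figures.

V = 4Q/(πD²) = 0.9139 m/s; Re = 4.54×10^5; ε/D = 2.99×10^-6; f = 0.01337
h_f = f(L/D)V²/2g = 2.647 m
Total head H = z + h_f = 23.5 + 2.647 = 26.15 m
P_hyd = ρgQH = 995.4·9.81·0.116·26.15 = 29.62 kW
P_shaft = P_hyd/η = 29.62/0.74 = 40.02 kW

P_shaft ≈ 40.0 kW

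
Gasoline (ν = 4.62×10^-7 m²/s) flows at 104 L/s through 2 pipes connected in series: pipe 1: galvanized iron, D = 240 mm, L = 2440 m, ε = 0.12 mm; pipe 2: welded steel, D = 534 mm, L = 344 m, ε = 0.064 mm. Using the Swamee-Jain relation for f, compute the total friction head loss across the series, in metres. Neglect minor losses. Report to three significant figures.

Pipe 1: V = 2.299 m/s, Re = 1.19×10^6, ε/D = 5.00×10^-4, f = 0.01722, h_1 = f(L/D)V²/2g = 47.15 m
Pipe 2: V = 0.4644 m/s, Re = 5.37×10^5, ε/D = 1.20×10^-4, f = 0.01458, h_2 = f(L/D)V²/2g = 0.1033 m
Series → Q common, losses add: H = Σh = 47.25 m

H ≈ 47.2 m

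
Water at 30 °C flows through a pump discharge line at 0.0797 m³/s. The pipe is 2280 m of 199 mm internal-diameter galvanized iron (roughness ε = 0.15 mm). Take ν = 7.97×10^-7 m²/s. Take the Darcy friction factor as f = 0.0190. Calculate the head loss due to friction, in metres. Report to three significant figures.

h_f ≈ 72.9 m

V = 4Q/(πD²) = 4·0.0797/(π·0.199²) = 2.562 m/s
h_f = f(L/D)V²/(2g) = 0.01900·(2280/0.199)·2.562²/(2·9.81) = 72.86 m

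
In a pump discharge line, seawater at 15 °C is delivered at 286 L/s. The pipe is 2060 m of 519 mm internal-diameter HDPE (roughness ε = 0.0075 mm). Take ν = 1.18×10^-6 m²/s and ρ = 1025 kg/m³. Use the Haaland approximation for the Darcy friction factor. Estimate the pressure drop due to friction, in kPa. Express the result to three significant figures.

Δp ≈ 47.8 kPa

V = 4Q/(πD²) = 4·0.286/(π·0.519²) = 1.352 m/s
Re = VD/ν = 1.352·0.519/1.18×10^-6 = 5.95×10^5 → turbulent
ε/D = 0.0075/519 = 1.45×10^-5
Haaland: f = 0.01286
h_f = f(L/D)V²/(2g) = 0.01286·(2060/0.519)·1.352²/(2·9.81) = 4.753 m
Δp = ρg·h_f = 1025·9.81·4.753 = 47.80 kPa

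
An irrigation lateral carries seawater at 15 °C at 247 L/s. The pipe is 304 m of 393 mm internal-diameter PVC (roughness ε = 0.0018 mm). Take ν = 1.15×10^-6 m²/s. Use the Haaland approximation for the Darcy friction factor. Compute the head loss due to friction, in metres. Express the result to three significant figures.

V = 4Q/(πD²) = 4·0.247/(π·0.393²) = 2.036 m/s
Re = VD/ν = 2.036·0.393/1.15×10^-6 = 6.96×10^5 → turbulent
ε/D = 0.0018/393 = 4.58×10^-6
Haaland: f = 0.01239
h_f = f(L/D)V²/(2g) = 0.01239·(304/0.393)·2.036²/(2·9.81) = 2.025 m

h_f ≈ 2.02 m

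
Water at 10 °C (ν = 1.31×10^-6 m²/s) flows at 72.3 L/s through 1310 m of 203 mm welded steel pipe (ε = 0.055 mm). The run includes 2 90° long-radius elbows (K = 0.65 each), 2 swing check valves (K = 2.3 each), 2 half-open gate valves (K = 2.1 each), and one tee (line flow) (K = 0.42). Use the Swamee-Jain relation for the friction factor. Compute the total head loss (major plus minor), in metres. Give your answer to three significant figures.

H_L ≈ 30.0 m

V = 4Q/(πD²) = 2.234 m/s; V²/2g = 0.2543 m
Re = 3.46×10^5, ε/D = 2.71×10^-4 → f = 0.01663 (Swamee-Jain)
Major: h_f = f(L/D)·V²/2g = 0.01663·6453·0.2543 = 27.29 m
Minor: ΣK = 10.5; h_m = ΣK·V²/2g = 2.676 m
Total H_L = 27.29 + 2.676 = 29.97 m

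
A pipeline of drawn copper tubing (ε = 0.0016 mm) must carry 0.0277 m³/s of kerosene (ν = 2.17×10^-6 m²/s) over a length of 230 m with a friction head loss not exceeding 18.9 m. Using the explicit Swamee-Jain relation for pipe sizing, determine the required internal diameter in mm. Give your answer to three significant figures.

Swamee-Jain (Type III): D = 0.66·[ε^1.25·(LQ²/(gh_f))^4.75 + ν·Q^9.4·(L/(gh_f))^5.2]^0.04
LQ²/(gh_f) = 9.518×10^-4; L/(gh_f) = 1.241
Term 1 = ε^1.25·(…)^4.75 = 2.53×10^-22; Term 2 = ν·Q^9.4·(…)^5.2 = 1.52×10^-20
D = 0.66·(2.53×10^-22 + 1.52×10^-20)^0.04 = 0.1064 m = 106 mm
Check: V = 3.11 m/s, Re = 1.53×10^5, f = 0.01650, h_f = 17.6 m ≈ 18.9 m ✓

D ≈ 106 mm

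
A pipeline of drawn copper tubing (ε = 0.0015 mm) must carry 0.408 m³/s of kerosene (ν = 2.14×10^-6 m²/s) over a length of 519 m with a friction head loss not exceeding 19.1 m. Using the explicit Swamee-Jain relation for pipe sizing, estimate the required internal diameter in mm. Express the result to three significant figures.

Swamee-Jain (Type III): D = 0.66·[ε^1.25·(LQ²/(gh_f))^4.75 + ν·Q^9.4·(L/(gh_f))^5.2]^0.04
LQ²/(gh_f) = 0.4611; L/(gh_f) = 2.770
Term 1 = ε^1.25·(…)^4.75 = 1.33×10^-9; Term 2 = ν·Q^9.4·(…)^5.2 = 9.36×10^-8
D = 0.66·(1.33×10^-9 + 9.36×10^-8)^0.04 = 0.3457 m = 346 mm
Check: V = 4.35 m/s, Re = 7.02×10^5, f = 0.01242, h_f = 18.0 m ≈ 19.1 m ✓

D ≈ 346 mm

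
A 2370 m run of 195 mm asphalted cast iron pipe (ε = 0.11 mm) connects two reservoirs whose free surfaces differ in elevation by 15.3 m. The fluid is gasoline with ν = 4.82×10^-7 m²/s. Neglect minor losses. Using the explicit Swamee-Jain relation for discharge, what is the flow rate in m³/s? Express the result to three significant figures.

Q ≈ 0.0349 m³/s

Swamee-Jain (Type II): Q = -0.965·√(gD⁵h_f/L)·ln[ε/(3.7D) + √(3.17ν²L/(gD³h_f))]
√(gD⁵h_f/L) = √(9.81·0.195⁵·15.3/2370) = 0.004226
ε/(3.7D) = 1.52×10^-4; √(3.17ν²L/(gD³h_f)) = 3.96×10^-5
Q = -0.965·0.004226·ln(1.921×10^-4) = 0.03490 m³/s
Check: V = 1.17 m/s, Re = 4.73×10^5, f = 0.01821, h_f = 15.4 m ≈ 15.3 m ✓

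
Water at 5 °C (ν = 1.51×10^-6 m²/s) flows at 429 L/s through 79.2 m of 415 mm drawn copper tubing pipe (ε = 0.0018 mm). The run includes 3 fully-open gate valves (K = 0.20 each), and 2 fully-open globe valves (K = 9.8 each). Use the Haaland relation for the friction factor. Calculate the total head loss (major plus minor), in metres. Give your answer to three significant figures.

H_L ≈ 11.5 m

V = 4Q/(πD²) = 3.172 m/s; V²/2g = 0.5127 m
Re = 8.72×10^5, ε/D = 4.34×10^-6 → f = 0.01193 (Haaland)
Major: h_f = f(L/D)·V²/2g = 0.01193·190.8·0.5127 = 1.167 m
Minor: ΣK = 20.2; h_m = ΣK·V²/2g = 10.36 m
Total H_L = 1.167 + 10.36 = 11.52 m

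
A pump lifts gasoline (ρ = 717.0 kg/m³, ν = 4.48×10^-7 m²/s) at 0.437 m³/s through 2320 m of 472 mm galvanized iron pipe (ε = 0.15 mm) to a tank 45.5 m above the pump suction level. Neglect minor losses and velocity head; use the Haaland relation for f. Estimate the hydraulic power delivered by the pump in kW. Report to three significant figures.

V = 4Q/(πD²) = 2.498 m/s; Re = 2.63×10^6; ε/D = 3.18×10^-4; f = 0.01539
h_f = f(L/D)V²/2g = 24.06 m
Total head H = z + h_f = 45.5 + 24.06 = 69.56 m
P_hyd = ρgQH = 717.0·9.81·0.437·69.56 = 213.8 kW

P_hyd ≈ 214 kW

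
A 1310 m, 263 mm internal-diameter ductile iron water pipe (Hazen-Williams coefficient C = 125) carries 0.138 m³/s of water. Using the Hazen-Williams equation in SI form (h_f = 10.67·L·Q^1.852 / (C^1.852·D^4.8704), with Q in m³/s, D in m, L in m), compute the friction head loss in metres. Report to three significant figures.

h_f = 10.67·1310·0.138^1.852 / (125^1.852·0.263^4.8704) = 31.19 m

h_f ≈ 31.2 m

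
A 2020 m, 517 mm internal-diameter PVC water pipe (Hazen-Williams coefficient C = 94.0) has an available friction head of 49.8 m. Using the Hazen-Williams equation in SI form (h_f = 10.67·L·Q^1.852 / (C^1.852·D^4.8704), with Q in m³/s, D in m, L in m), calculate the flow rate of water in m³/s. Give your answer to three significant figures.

Q ≈ 0.625 m³/s

Rearranging: Q = [h_f·C^1.852·D^4.8704 / (10.67·L)]^(1/1.852)
Q = [49.8·94.0^1.852·0.517^4.8704 / (10.67·2020)]^0.540 = 0.6254 m³/s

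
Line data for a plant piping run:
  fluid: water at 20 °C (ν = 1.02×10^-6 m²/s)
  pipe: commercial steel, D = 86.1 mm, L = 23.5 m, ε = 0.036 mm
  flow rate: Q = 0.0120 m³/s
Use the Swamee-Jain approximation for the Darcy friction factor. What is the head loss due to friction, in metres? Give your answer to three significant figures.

V = 4Q/(πD²) = 4·0.0120/(π·0.0861²) = 2.061 m/s
Re = VD/ν = 2.061·0.0861/1.02×10^-6 = 1.74×10^5 → turbulent
ε/D = 0.036/86.1 = 4.18×10^-4
Swamee-Jain: f = 0.01875
h_f = f(L/D)V²/(2g) = 0.01875·(23.5/0.0861)·2.061²/(2·9.81) = 1.108 m

h_f ≈ 1.11 m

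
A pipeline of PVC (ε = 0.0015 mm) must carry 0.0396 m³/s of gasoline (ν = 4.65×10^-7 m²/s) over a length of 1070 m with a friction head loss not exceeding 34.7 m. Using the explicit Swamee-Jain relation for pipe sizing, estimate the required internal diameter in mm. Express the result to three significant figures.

D ≈ 139 mm

Swamee-Jain (Type III): D = 0.66·[ε^1.25·(LQ²/(gh_f))^4.75 + ν·Q^9.4·(L/(gh_f))^5.2]^0.04
LQ²/(gh_f) = 0.004929; L/(gh_f) = 3.143
Term 1 = ε^1.25·(…)^4.75 = 5.76×10^-19; Term 2 = ν·Q^9.4·(…)^5.2 = 1.18×10^-17
D = 0.66·(5.76×10^-19 + 1.18×10^-17)^0.04 = 0.1391 m = 139 mm
Check: V = 2.61 m/s, Re = 7.80×10^5, f = 0.01234, h_f = 32.9 m ≈ 34.7 m ✓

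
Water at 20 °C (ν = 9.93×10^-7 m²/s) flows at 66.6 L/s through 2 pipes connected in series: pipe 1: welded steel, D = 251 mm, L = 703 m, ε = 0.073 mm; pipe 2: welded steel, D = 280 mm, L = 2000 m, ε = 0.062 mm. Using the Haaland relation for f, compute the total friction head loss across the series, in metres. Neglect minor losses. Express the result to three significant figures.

H ≈ 11.2 m

Pipe 1: V = 1.346 m/s, Re = 3.40×10^5, ε/D = 2.91×10^-4, f = 0.01655, h_1 = f(L/D)V²/2g = 4.281 m
Pipe 2: V = 1.082 m/s, Re = 3.05×10^5, ε/D = 2.21×10^-4, f = 0.01620, h_2 = f(L/D)V²/2g = 6.899 m
Series → Q common, losses add: H = Σh = 11.18 m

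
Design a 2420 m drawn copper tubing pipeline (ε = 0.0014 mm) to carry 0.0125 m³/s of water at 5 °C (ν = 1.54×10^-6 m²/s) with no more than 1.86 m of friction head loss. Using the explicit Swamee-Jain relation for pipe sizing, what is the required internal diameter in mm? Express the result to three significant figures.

Swamee-Jain (Type III): D = 0.66·[ε^1.25·(LQ²/(gh_f))^4.75 + ν·Q^9.4·(L/(gh_f))^5.2]^0.04
LQ²/(gh_f) = 0.02072; L/(gh_f) = 132.6
Term 1 = ε^1.25·(…)^4.75 = 4.85×10^-16; Term 2 = ν·Q^9.4·(…)^5.2 = 2.17×10^-13
D = 0.66·(4.85×10^-16 + 2.17×10^-13)^0.04 = 0.2056 m = 206 mm
Check: V = 0.376 m/s, Re = 5.03×10^4, f = 0.02076, h_f = 1.77 m ≈ 1.86 m ✓

D ≈ 206 mm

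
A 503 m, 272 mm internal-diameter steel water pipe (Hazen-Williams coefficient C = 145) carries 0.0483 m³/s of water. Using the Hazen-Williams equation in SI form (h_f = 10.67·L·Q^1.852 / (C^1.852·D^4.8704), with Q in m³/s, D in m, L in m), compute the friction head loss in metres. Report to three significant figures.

h_f = 10.67·503·0.0483^1.852 / (145^1.852·0.272^4.8704) = 1.105 m

h_f ≈ 1.11 m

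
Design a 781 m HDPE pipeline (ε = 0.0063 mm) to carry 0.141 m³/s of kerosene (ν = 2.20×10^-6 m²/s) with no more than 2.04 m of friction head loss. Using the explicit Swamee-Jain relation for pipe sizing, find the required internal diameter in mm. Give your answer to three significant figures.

Swamee-Jain (Type III): D = 0.66·[ε^1.25·(LQ²/(gh_f))^4.75 + ν·Q^9.4·(L/(gh_f))^5.2]^0.04
LQ²/(gh_f) = 0.7759; L/(gh_f) = 39.03
Term 1 = ε^1.25·(…)^4.75 = 9.46×10^-8; Term 2 = ν·Q^9.4·(…)^5.2 = 4.17×10^-6
D = 0.66·(9.46×10^-8 + 4.17×10^-6)^0.04 = 0.4025 m = 402 mm
Check: V = 1.11 m/s, Re = 2.03×10^5, f = 0.01564, h_f = 1.90 m ≈ 2.04 m ✓

D ≈ 402 mm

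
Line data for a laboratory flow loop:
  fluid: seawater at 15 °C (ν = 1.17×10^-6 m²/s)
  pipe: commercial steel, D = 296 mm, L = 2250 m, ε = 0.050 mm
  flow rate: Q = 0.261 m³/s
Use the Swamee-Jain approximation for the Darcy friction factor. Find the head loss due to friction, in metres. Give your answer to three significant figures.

h_f ≈ 80.6 m

V = 4Q/(πD²) = 4·0.261/(π·0.296²) = 3.793 m/s
Re = VD/ν = 3.793·0.296/1.17×10^-6 = 9.60×10^5 → turbulent
ε/D = 0.050/296 = 1.69×10^-4
Swamee-Jain: f = 0.01445
h_f = f(L/D)V²/(2g) = 0.01445·(2250/0.296)·3.793²/(2·9.81) = 80.56 m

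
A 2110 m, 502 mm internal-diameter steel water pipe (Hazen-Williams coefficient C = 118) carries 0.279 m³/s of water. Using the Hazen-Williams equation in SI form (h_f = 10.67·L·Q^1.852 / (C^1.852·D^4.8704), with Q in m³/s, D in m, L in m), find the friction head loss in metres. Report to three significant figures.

h_f ≈ 8.84 m

h_f = 10.67·2110·0.279^1.852 / (118^1.852·0.502^4.8704) = 8.836 m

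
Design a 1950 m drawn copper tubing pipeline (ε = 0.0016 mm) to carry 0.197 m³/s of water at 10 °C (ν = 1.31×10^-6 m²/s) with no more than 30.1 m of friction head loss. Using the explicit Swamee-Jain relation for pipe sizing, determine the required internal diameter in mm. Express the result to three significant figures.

Swamee-Jain (Type III): D = 0.66·[ε^1.25·(LQ²/(gh_f))^4.75 + ν·Q^9.4·(L/(gh_f))^5.2]^0.04
LQ²/(gh_f) = 0.2563; L/(gh_f) = 6.604
Term 1 = ε^1.25·(…)^4.75 = 8.84×10^-11; Term 2 = ν·Q^9.4·(…)^5.2 = 5.60×10^-9
D = 0.66·(8.84×10^-11 + 5.60×10^-9)^0.04 = 0.3088 m = 309 mm
Check: V = 2.63 m/s, Re = 6.20×10^5, f = 0.01270, h_f = 28.3 m ≈ 30.1 m ✓

D ≈ 309 mm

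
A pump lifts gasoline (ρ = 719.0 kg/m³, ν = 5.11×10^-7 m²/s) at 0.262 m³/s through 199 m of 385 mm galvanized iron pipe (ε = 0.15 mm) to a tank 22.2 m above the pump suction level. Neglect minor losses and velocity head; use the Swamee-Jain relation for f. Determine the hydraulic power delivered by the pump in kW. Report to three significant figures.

P_hyd ≈ 45.0 kW

V = 4Q/(πD²) = 2.251 m/s; Re = 1.70×10^6; ε/D = 3.90×10^-4; f = 0.01625
h_f = f(L/D)V²/2g = 2.168 m
Total head H = z + h_f = 22.2 + 2.168 = 24.37 m
P_hyd = ρgQH = 719.0·9.81·0.262·24.37 = 45.03 kW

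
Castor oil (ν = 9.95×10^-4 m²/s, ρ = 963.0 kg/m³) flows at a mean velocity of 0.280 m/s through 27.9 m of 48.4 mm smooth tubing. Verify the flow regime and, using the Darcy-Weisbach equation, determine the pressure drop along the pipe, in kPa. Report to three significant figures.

Δp ≈ 102 kPa

Re = VD/ν = 0.280·0.04840/9.95×10^-4 = 13.6 → laminar (Re < 2300)
f = 64/Re = 4.699
h_f = f(L/D)V²/(2g) = 4.699·(27.9/0.04840)·0.280²/(2·9.81) = 10.82 m
Δp = ρg·h_f = 963.0·9.81·10.82 = 102.3 kPa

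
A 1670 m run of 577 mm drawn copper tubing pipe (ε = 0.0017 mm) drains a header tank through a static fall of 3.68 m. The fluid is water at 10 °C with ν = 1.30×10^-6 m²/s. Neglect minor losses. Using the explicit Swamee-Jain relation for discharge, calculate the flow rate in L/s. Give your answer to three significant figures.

Swamee-Jain (Type II): Q = -0.965·√(gD⁵h_f/L)·ln[ε/(3.7D) + √(3.17ν²L/(gD³h_f))]
√(gD⁵h_f/L) = √(9.81·0.577⁵·3.68/1670) = 0.03718
ε/(3.7D) = 7.96×10^-7; √(3.17ν²L/(gD³h_f)) = 3.59×10^-5
Q = -0.965·0.03718·ln(3.671×10^-5) = 0.3664 m³/s
Check: V = 1.40 m/s, Re = 6.22×10^5, f = 0.01265, h_f = 3.66 m ≈ 3.68 m ✓

Q ≈ 366 L/s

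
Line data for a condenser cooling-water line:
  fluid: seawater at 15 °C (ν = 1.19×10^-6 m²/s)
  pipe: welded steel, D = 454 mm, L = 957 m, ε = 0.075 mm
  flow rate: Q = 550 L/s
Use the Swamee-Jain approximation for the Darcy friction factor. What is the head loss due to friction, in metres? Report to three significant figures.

V = 4Q/(πD²) = 4·0.550/(π·0.454²) = 3.398 m/s
Re = VD/ν = 3.398·0.454/1.19×10^-6 = 1.30×10^6 → turbulent
ε/D = 0.075/454 = 1.65×10^-4
Swamee-Jain: f = 0.01416
h_f = f(L/D)V²/(2g) = 0.01416·(957/0.454)·3.398²/(2·9.81) = 17.56 m

h_f ≈ 17.6 m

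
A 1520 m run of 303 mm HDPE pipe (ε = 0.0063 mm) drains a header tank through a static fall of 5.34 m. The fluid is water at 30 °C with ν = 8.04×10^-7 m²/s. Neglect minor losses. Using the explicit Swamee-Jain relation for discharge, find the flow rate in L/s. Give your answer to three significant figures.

Swamee-Jain (Type II): Q = -0.965·√(gD⁵h_f/L)·ln[ε/(3.7D) + √(3.17ν²L/(gD³h_f))]
√(gD⁵h_f/L) = √(9.81·0.303⁵·5.34/1520) = 0.009382
ε/(3.7D) = 5.62×10^-6; √(3.17ν²L/(gD³h_f)) = 4.62×10^-5
Q = -0.965·0.009382·ln(5.185×10^-5) = 0.08933 m³/s
Check: V = 1.24 m/s, Re = 4.67×10^5, f = 0.01357, h_f = 5.32 m ≈ 5.34 m ✓

Q ≈ 89.3 L/s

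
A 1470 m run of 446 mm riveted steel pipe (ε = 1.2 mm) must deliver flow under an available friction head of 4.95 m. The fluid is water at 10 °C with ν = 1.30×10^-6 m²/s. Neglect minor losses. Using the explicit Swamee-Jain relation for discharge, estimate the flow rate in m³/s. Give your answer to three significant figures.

Q ≈ 0.167 m³/s

Swamee-Jain (Type II): Q = -0.965·√(gD⁵h_f/L)·ln[ε/(3.7D) + √(3.17ν²L/(gD³h_f))]
√(gD⁵h_f/L) = √(9.81·0.446⁵·4.95/1470) = 0.02414
ε/(3.7D) = 7.27×10^-4; √(3.17ν²L/(gD³h_f)) = 4.28×10^-5
Q = -0.965·0.02414·ln(7.699×10^-4) = 0.1670 m³/s
Check: V = 1.07 m/s, Re = 3.67×10^5, f = 0.02592, h_f = 4.98 m ≈ 4.95 m ✓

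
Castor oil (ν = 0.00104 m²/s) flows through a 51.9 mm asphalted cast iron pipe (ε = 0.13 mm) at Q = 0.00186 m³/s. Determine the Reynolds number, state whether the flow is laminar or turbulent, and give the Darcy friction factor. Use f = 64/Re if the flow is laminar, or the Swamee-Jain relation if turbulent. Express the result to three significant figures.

Re ≈ 43.9; laminar; f = 64/Re ≈ 1.46

V = 4Q/(πD²) = 0.8792 m/s
Re = VD/ν = 0.8792·0.0519/0.00104 = 43.9
Re < 2300 → laminar → f = 64/Re = 1.459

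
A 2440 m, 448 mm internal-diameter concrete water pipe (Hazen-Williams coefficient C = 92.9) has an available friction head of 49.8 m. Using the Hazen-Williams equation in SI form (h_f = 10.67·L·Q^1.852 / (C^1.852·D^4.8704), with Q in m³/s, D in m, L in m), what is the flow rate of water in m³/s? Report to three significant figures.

Rearranging: Q = [h_f·C^1.852·D^4.8704 / (10.67·L)]^(1/1.852)
Q = [49.8·92.9^1.852·0.448^4.8704 / (10.67·2440)]^0.540 = 0.3830 m³/s

Q ≈ 0.383 m³/s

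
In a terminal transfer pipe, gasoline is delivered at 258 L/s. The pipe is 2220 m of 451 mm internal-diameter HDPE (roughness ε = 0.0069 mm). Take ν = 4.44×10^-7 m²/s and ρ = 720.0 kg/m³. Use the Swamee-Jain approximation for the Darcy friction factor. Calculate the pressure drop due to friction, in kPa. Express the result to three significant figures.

Δp ≈ 51.7 kPa

V = 4Q/(πD²) = 4·0.258/(π·0.451²) = 1.615 m/s
Re = VD/ν = 1.615·0.451/4.44×10^-7 = 1.64×10^6 → turbulent
ε/D = 0.0069/451 = 1.53×10^-5
Swamee-Jain: f = 0.01119
h_f = f(L/D)V²/(2g) = 0.01119·(2220/0.451)·1.615²/(2·9.81) = 7.323 m
Δp = ρg·h_f = 720.0·9.81·7.323 = 51.72 kPa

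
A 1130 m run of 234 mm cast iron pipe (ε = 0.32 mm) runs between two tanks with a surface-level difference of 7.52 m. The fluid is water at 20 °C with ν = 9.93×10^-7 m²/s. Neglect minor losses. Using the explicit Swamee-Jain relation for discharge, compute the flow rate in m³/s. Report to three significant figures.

Swamee-Jain (Type II): Q = -0.965·√(gD⁵h_f/L)·ln[ε/(3.7D) + √(3.17ν²L/(gD³h_f))]
√(gD⁵h_f/L) = √(9.81·0.234⁵·7.52/1130) = 0.006768
ε/(3.7D) = 3.70×10^-4; √(3.17ν²L/(gD³h_f)) = 6.11×10^-5
Q = -0.965·0.006768·ln(4.307×10^-4) = 0.05061 m³/s
Check: V = 1.18 m/s, Re = 2.77×10^5, f = 0.02222, h_f = 7.57 m ≈ 7.52 m ✓

Q ≈ 0.0506 m³/s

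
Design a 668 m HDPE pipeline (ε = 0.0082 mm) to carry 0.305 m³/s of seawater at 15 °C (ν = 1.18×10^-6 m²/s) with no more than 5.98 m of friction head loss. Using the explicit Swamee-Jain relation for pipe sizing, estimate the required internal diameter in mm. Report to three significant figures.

Swamee-Jain (Type III): D = 0.66·[ε^1.25·(LQ²/(gh_f))^4.75 + ν·Q^9.4·(L/(gh_f))^5.2]^0.04
LQ²/(gh_f) = 1.059; L/(gh_f) = 11.39
Term 1 = ε^1.25·(…)^4.75 = 5.77×10^-7; Term 2 = ν·Q^9.4·(…)^5.2 = 5.22×10^-6
D = 0.66·(5.77×10^-7 + 5.22×10^-6)^0.04 = 0.4074 m = 407 mm
Check: V = 2.34 m/s, Re = 8.08×10^5, f = 0.01246, h_f = 5.70 m ≈ 5.98 m ✓

D ≈ 407 mm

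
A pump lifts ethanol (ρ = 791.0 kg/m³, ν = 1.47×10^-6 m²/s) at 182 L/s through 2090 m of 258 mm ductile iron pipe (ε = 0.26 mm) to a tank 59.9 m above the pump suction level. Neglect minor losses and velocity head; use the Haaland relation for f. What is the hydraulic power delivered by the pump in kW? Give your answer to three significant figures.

P_hyd ≈ 227 kW

V = 4Q/(πD²) = 3.481 m/s; Re = 6.11×10^5; ε/D = 0.00101; f = 0.02014
h_f = f(L/D)V²/2g = 100.8 m
Total head H = z + h_f = 59.9 + 100.8 = 160.7 m
P_hyd = ρgQH = 791.0·9.81·0.182·160.7 = 226.9 kW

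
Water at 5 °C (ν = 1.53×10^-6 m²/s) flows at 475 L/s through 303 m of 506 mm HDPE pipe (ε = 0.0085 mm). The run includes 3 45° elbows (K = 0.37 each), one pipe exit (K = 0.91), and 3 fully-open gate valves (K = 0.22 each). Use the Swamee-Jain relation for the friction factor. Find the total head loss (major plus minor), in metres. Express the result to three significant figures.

H_L ≈ 2.88 m

V = 4Q/(πD²) = 2.362 m/s; V²/2g = 0.2844 m
Re = 7.81×10^5, ε/D = 1.68×10^-5 → f = 0.01245 (Swamee-Jain)
Major: h_f = f(L/D)·V²/2g = 0.01245·598.8·0.2844 = 2.121 m
Minor: ΣK = 2.68; h_m = ΣK·V²/2g = 0.7622 m
Total H_L = 2.121 + 0.7622 = 2.883 m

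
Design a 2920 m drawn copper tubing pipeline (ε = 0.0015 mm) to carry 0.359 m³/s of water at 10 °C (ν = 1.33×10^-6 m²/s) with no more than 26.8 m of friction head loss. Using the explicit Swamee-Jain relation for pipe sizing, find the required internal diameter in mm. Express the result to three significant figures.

Swamee-Jain (Type III): D = 0.66·[ε^1.25·(LQ²/(gh_f))^4.75 + ν·Q^9.4·(L/(gh_f))^5.2]^0.04
LQ²/(gh_f) = 1.431; L/(gh_f) = 11.11
Term 1 = ε^1.25·(…)^4.75 = 2.88×10^-7; Term 2 = ν·Q^9.4·(…)^5.2 = 2.39×10^-5
D = 0.66·(2.88×10^-7 + 2.39×10^-5)^0.04 = 0.4314 m = 431 mm
Check: V = 2.46 m/s, Re = 7.97×10^5, f = 0.01214, h_f = 25.3 m ≈ 26.8 m ✓

D ≈ 431 mm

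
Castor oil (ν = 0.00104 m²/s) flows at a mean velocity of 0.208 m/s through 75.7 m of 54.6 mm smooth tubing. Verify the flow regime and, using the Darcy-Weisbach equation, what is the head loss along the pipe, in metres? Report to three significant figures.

Re = VD/ν = 0.208·0.05460/0.00104 = 10.9 → laminar (Re < 2300)
f = 64/Re = 5.861
h_f = f(L/D)V²/(2g) = 5.861·(75.7/0.05460)·0.208²/(2·9.81) = 17.92 m

h_f ≈ 17.9 m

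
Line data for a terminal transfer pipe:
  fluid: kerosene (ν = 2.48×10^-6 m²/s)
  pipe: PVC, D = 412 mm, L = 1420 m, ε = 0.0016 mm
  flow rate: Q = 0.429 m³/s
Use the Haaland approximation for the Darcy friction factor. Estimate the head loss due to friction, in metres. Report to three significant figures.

V = 4Q/(πD²) = 4·0.429/(π·0.412²) = 3.218 m/s
Re = VD/ν = 3.218·0.412/2.48×10^-6 = 5.35×10^5 → turbulent
ε/D = 0.0016/412 = 3.88×10^-6
Haaland: f = 0.01295
h_f = f(L/D)V²/(2g) = 0.01295·(1420/0.412)·3.218²/(2·9.81) = 23.56 m

h_f ≈ 23.6 m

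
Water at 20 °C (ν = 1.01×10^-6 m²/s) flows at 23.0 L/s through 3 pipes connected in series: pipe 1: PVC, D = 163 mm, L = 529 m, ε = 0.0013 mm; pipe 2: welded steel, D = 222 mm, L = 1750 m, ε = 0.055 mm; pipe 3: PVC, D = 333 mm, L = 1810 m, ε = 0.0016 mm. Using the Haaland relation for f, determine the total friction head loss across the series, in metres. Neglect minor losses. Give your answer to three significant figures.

Pipe 1: V = 1.102 m/s, Re = 1.78×10^5, ε/D = 7.98×10^-6, f = 0.01590, h_1 = f(L/D)V²/2g = 3.196 m
Pipe 2: V = 0.5942 m/s, Re = 1.31×10^5, ε/D = 2.48×10^-4, f = 0.01819, h_2 = f(L/D)V²/2g = 2.581 m
Pipe 3: V = 0.2641 m/s, Re = 8.71×10^4, ε/D = 4.80×10^-6, f = 0.01837, h_3 = f(L/D)V²/2g = 0.3548 m
Series → Q common, losses add: H = Σh = 6.131 m

H ≈ 6.13 m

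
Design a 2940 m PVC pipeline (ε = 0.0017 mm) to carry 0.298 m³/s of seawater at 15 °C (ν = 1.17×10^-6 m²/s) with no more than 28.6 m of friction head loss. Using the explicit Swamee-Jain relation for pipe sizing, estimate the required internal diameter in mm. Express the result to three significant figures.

D ≈ 395 mm

Swamee-Jain (Type III): D = 0.66·[ε^1.25·(LQ²/(gh_f))^4.75 + ν·Q^9.4·(L/(gh_f))^5.2]^0.04
LQ²/(gh_f) = 0.9306; L/(gh_f) = 10.48
Term 1 = ε^1.25·(…)^4.75 = 4.36×10^-8; Term 2 = ν·Q^9.4·(…)^5.2 = 2.70×10^-6
D = 0.66·(4.36×10^-8 + 2.70×10^-6)^0.04 = 0.3954 m = 395 mm
Check: V = 2.43 m/s, Re = 8.20×10^5, f = 0.01210, h_f = 27.0 m ≈ 28.6 m ✓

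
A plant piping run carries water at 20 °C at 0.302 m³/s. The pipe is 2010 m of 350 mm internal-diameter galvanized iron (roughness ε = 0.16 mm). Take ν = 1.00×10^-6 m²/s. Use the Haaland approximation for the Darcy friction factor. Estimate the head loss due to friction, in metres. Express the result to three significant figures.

V = 4Q/(πD²) = 4·0.302/(π·0.350²) = 3.139 m/s
Re = VD/ν = 3.139·0.350/1.00×10^-6 = 1.10×10^6 → turbulent
ε/D = 0.16/350 = 4.57×10^-4
Haaland: f = 0.01683
h_f = f(L/D)V²/(2g) = 0.01683·(2010/0.350)·3.139²/(2·9.81) = 48.54 m

h_f ≈ 48.5 m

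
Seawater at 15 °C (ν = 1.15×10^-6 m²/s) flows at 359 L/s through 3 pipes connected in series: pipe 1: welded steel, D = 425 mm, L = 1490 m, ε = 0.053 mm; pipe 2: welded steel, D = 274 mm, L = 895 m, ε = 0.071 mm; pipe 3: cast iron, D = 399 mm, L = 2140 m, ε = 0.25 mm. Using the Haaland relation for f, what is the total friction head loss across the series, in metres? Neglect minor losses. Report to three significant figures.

Pipe 1: V = 2.531 m/s, Re = 9.35×10^5, ε/D = 1.25×10^-4, f = 0.01374, h_1 = f(L/D)V²/2g = 15.73 m
Pipe 2: V = 6.088 m/s, Re = 1.45×10^6, ε/D = 2.59×10^-4, f = 0.01501, h_2 = f(L/D)V²/2g = 92.63 m
Pipe 3: V = 2.871 m/s, Re = 9.96×10^5, ε/D = 6.27×10^-4, f = 0.01799, h_3 = f(L/D)V²/2g = 40.54 m
Series → Q common, losses add: H = Σh = 148.9 m

H ≈ 149 m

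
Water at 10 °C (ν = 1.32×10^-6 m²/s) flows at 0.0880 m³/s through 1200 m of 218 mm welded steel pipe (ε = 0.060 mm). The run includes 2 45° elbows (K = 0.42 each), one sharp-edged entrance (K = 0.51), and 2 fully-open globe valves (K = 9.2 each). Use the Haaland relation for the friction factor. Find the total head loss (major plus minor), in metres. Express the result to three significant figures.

V = 4Q/(πD²) = 2.358 m/s; V²/2g = 0.2833 m
Re = 3.89×10^5, ε/D = 2.75×10^-4 → f = 0.01625 (Haaland)
Major: h_f = f(L/D)·V²/2g = 0.01625·5505·0.2833 = 25.34 m
Minor: ΣK = 19.8; h_m = ΣK·V²/2g = 5.595 m
Total H_L = 25.34 + 5.595 = 30.94 m

H_L ≈ 30.9 m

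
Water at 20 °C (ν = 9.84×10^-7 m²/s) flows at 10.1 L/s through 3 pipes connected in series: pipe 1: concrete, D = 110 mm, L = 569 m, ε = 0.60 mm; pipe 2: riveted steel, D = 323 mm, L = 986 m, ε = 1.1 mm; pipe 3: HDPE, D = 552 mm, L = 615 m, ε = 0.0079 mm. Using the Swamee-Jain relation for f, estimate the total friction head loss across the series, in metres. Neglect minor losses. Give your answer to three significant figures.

H ≈ 9.65 m

Pipe 1: V = 1.063 m/s, Re = 1.19×10^5, ε/D = 0.00545, f = 0.03216, h_1 = f(L/D)V²/2g = 9.578 m
Pipe 2: V = 0.1233 m/s, Re = 4.05×10^4, ε/D = 0.00341, f = 0.03022, h_2 = f(L/D)V²/2g = 0.07144 m
Pipe 3: V = 0.04220 m/s, Re = 2.37×10^4, ε/D = 1.43×10^-5, f = 0.02479, h_3 = f(L/D)V²/2g = 0.002508 m
Series → Q common, losses add: H = Σh = 9.652 m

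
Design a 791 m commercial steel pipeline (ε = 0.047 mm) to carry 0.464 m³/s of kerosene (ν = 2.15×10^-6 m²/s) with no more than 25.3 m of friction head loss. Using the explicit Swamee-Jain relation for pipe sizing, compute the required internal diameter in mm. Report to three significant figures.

D ≈ 384 mm

Swamee-Jain (Type III): D = 0.66·[ε^1.25·(LQ²/(gh_f))^4.75 + ν·Q^9.4·(L/(gh_f))^5.2]^0.04
LQ²/(gh_f) = 0.6862; L/(gh_f) = 3.187
Term 1 = ε^1.25·(…)^4.75 = 6.50×10^-7; Term 2 = ν·Q^9.4·(…)^5.2 = 6.54×10^-7
D = 0.66·(6.50×10^-7 + 6.54×10^-7)^0.04 = 0.3838 m = 384 mm
Check: V = 4.01 m/s, Re = 7.16×10^5, f = 0.01421, h_f = 24.0 m ≈ 25.3 m ✓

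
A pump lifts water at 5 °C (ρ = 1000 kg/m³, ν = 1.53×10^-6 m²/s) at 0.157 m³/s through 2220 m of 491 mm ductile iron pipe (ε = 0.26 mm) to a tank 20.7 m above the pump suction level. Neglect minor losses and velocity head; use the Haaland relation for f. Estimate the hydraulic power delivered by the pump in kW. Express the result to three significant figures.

P_hyd ≈ 36.4 kW

V = 4Q/(πD²) = 0.8292 m/s; Re = 2.66×10^5; ε/D = 5.30×10^-4; f = 0.01839
h_f = f(L/D)V²/2g = 2.913 m
Total head H = z + h_f = 20.7 + 2.913 = 23.61 m
P_hyd = ρgQH = 1000·9.81·0.157·23.61 = 36.37 kW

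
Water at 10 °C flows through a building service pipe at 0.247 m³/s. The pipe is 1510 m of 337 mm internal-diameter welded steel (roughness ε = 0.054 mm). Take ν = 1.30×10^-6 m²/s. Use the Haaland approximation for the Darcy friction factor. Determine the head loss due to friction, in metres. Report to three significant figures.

h_f ≈ 25.3 m

V = 4Q/(πD²) = 4·0.247/(π·0.337²) = 2.769 m/s
Re = VD/ν = 2.769·0.337/1.30×10^-6 = 7.18×10^5 → turbulent
ε/D = 0.054/337 = 1.60×10^-4
Haaland: f = 0.01446
h_f = f(L/D)V²/(2g) = 0.01446·(1510/0.337)·2.769²/(2·9.81) = 25.32 m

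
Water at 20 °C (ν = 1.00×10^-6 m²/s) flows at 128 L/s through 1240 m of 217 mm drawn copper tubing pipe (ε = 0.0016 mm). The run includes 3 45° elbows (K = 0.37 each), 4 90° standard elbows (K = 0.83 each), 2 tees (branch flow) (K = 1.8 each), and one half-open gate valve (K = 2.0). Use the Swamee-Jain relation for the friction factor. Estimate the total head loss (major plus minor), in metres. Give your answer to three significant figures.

V = 4Q/(πD²) = 3.461 m/s; V²/2g = 0.6105 m
Re = 7.51×10^5, ε/D = 7.37×10^-6 → f = 0.01234 (Swamee-Jain)
Major: h_f = f(L/D)·V²/2g = 0.01234·5714·0.6105 = 43.05 m
Minor: ΣK = 10.0; h_m = ΣK·V²/2g = 6.124 m
Total H_L = 43.05 + 6.124 = 49.18 m

H_L ≈ 49.2 m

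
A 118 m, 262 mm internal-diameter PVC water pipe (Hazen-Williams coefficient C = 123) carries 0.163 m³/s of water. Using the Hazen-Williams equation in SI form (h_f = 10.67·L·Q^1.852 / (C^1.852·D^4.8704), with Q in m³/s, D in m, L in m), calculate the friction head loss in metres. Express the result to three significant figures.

h_f ≈ 4.01 m

h_f = 10.67·118·0.163^1.852 / (123^1.852·0.262^4.8704) = 4.014 m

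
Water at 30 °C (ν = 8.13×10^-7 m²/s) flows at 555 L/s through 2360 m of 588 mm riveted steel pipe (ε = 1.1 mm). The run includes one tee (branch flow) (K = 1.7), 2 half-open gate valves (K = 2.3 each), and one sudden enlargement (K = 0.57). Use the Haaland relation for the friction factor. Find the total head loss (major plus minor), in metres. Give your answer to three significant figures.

H_L ≈ 21.3 m

V = 4Q/(πD²) = 2.044 m/s; V²/2g = 0.2129 m
Re = 1.48×10^6, ε/D = 0.00187 → f = 0.02317 (Haaland)
Major: h_f = f(L/D)·V²/2g = 0.02317·4014·0.2129 = 19.80 m
Minor: ΣK = 6.87; h_m = ΣK·V²/2g = 1.463 m
Total H_L = 19.80 + 1.463 = 21.26 m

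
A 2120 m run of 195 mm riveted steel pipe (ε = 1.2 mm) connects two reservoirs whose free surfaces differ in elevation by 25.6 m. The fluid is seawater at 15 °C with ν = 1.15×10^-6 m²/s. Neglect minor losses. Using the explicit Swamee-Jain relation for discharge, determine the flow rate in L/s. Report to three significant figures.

Swamee-Jain (Type II): Q = -0.965·√(gD⁵h_f/L)·ln[ε/(3.7D) + √(3.17ν²L/(gD³h_f))]
√(gD⁵h_f/L) = √(9.81·0.195⁵·25.6/2120) = 0.005779
ε/(3.7D) = 0.00166; √(3.17ν²L/(gD³h_f)) = 6.91×10^-5
Q = -0.965·0.005779·ln(0.001732) = 0.03546 m³/s
Check: V = 1.19 m/s, Re = 2.01×10^5, f = 0.03295, h_f = 25.7 m ≈ 25.6 m ✓

Q ≈ 35.5 L/s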